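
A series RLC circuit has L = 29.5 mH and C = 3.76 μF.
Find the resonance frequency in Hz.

Step 1 — Resonance condition Im(Z)=0 gives ω₀ = 1/√(LC).
Step 2 — ω₀ = 1/√(0.0295·3.76e-06) = 3003 rad/s.
Step 3 — f₀ = ω₀/(2π) = 477.9 Hz.

f₀ = 477.9 Hz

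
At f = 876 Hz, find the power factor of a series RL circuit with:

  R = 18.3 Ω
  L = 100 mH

Step 1 — Angular frequency: ω = 2π·f = 2π·876 = 5504 rad/s.
Step 2 — Component impedances:
  R: Z = R = 18.3 Ω
  L: Z = jωL = j·5504·0.1 = 0 + j550.4 Ω
Step 3 — Series combination: Z_total = R + L = 18.3 + j550.4 Ω = 550.7∠88.1° Ω.
Step 4 — Power factor: PF = cos(φ) = Re(Z)/|Z| = 18.3/550.7 = 0.03323.
Step 5 — Type: Im(Z) = 550.4 ⇒ lagging (phase φ = 88.1°).

PF = 0.03323 (lagging, φ = 88.1°)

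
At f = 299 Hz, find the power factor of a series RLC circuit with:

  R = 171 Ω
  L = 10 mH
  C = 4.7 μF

Step 1 — Angular frequency: ω = 2π·f = 2π·299 = 1879 rad/s.
Step 2 — Component impedances:
  R: Z = R = 171 Ω
  L: Z = jωL = j·1879·0.01 = 0 + j18.79 Ω
  C: Z = 1/(jωC) = -j/(ω·C) = 0 - j113.3 Ω
Step 3 — Series combination: Z_total = R + L + C = 171 - j94.47 Ω = 195.4∠-28.9° Ω.
Step 4 — Power factor: PF = cos(φ) = Re(Z)/|Z| = 171/195.36 = 0.8753.
Step 5 — Type: Im(Z) = -94.47 ⇒ leading (phase φ = -28.9°).

PF = 0.8753 (leading, φ = -28.9°)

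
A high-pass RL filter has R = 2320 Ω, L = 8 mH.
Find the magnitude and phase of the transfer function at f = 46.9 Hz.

Step 1 — Angular frequency: ω = 2π·46.9 = 294.7 rad/s.
Step 2 — Transfer function: H(jω) = jωL/(R + jωL).
Step 3 — Numerator jωL = j·2.357; denominator R + jωL = 2320 + j2.357.
Step 4 — H = 1.033e-06 + j0.001016.
Step 5 — Magnitude: |H| = 0.001016 (-59.9 dB); phase: φ = 89.9°.

|H| = 0.001016 (-59.9 dB), φ = 89.9°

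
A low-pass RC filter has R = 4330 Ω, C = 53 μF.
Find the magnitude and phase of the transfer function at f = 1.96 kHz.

Step 1 — Angular frequency: ω = 2π·1960 = 1.232e+04 rad/s.
Step 2 — Transfer function: H(jω) = 1/(1 + jωRC).
Step 3 — Denominator: 1 + jωRC = 1 + j·1.232e+04·4330·5.3e-05 = 1 + j2826.
Step 4 — H = 1.252e-07 - j0.0003538.
Step 5 — Magnitude: |H| = 0.0003538 (-69.0 dB); phase: φ = -90.0°.

|H| = 0.0003538 (-69.0 dB), φ = -90.0°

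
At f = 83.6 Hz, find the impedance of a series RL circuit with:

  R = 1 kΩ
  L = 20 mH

Step 1 — Angular frequency: ω = 2π·f = 2π·83.6 = 525.3 rad/s.
Step 2 — Component impedances:
  R: Z = R = 1000 Ω
  L: Z = jωL = j·525.3·0.02 = 0 + j10.51 Ω
Step 3 — Series combination: Z_total = R + L = 1000 + j10.51 Ω = 1000∠0.6° Ω.

Z = 1000 + j10.51 Ω = 1000∠0.6° Ω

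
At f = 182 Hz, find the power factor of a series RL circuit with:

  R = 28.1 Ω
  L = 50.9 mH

Step 1 — Angular frequency: ω = 2π·f = 2π·182 = 1144 rad/s.
Step 2 — Component impedances:
  R: Z = R = 28.1 Ω
  L: Z = jωL = j·1144·0.0509 = 0 + j58.21 Ω
Step 3 — Series combination: Z_total = R + L = 28.1 + j58.21 Ω = 64.63∠64.2° Ω.
Step 4 — Power factor: PF = cos(φ) = Re(Z)/|Z| = 28.1/64.63 = 0.4348.
Step 5 — Type: Im(Z) = 58.21 ⇒ lagging (phase φ = 64.2°).

PF = 0.4348 (lagging, φ = 64.2°)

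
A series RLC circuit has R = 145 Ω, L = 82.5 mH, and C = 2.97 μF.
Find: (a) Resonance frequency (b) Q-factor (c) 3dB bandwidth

Step 1 — Resonance condition Im(Z)=0 gives ω₀ = 1/√(LC).
Step 2 — ω₀ = 1/√(0.0825·2.97e-06) = 2020 rad/s.
Step 3 — f₀ = ω₀/(2π) = 321.5 Hz.
Step 4 — Series Q: Q = ω₀L/R = 2020·0.0825/145 = 1.149.
Step 5 — 3dB bandwidth: Δω = ω₀/Q = 1758 rad/s; BW = Δω/(2π) = 279.7 Hz.

(a) f₀ = 321.5 Hz  (b) Q = 1.149  (c) BW = 279.7 Hz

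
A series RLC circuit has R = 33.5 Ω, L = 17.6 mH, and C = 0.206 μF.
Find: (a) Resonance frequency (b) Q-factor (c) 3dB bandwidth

Step 1 — Resonance: ω₀ = 1/√(LC) = 1/√(0.0176·2.06e-07) = 1.661e+04 rad/s.
Step 2 — f₀ = ω₀/(2π) = 2643 Hz.
Step 3 — Series Q: Q = ω₀L/R = 1.661e+04·0.0176/33.5 = 8.725.
Step 4 — Bandwidth: Δω = ω₀/Q = 1903 rad/s; BW = Δω/(2π) = 302.9 Hz.

(a) f₀ = 2643 Hz  (b) Q = 8.725  (c) BW = 302.9 Hz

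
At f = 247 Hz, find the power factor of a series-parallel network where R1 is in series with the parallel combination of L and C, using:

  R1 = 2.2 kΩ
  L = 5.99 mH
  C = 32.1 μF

Step 1 — Angular frequency: ω = 2π·f = 2π·247 = 1552 rad/s.
Step 2 — Component impedances:
  R1: Z = R = 2200 Ω
  L: Z = jωL = j·1552·0.00599 = 0 + j9.296 Ω
  C: Z = 1/(jωC) = -j/(ω·C) = 0 - j20.07 Ω
Step 3 — Parallel branch: L || C = 1/(1/L + 1/C) = 0 + j17.31 Ω.
Step 4 — Series with R1: Z_total = R1 + (L || C) = 2200 + j17.31 Ω = 2200∠0.5° Ω.
Step 5 — Power factor: PF = cos(φ) = Re(Z)/|Z| = 2200/2200 = 1.
Step 6 — Type: Im(Z) = 17.31 ⇒ lagging (phase φ = 0.5°).

PF = 1 (lagging, φ = 0.5°)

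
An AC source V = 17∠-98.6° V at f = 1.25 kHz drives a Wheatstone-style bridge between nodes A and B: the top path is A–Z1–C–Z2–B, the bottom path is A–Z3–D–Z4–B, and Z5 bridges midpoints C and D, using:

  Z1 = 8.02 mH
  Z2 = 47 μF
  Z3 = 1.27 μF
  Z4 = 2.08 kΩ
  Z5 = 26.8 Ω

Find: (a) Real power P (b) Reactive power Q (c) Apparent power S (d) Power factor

Step 1 — Angular frequency: ω = 2π·f = 2π·1250 = 7854 rad/s.
Step 2 — Component impedances:
  Z1: Z = jωL = j·7854·0.00802 = 0 + j62.99 Ω
  Z2: Z = 1/(jωC) = -j/(ω·C) = 0 - j2.709 Ω
  Z3: Z = 1/(jωC) = -j/(ω·C) = 0 - j100.3 Ω
  Z4: Z = R = 2080 Ω
  Z5: Z = R = 26.8 Ω
Step 3 — Bridge requires nodal analysis (the Z5 bridge couples midpoints C and D, so the two paths cannot be reduced to a simple series/parallel combination). Setting node B to ground and injecting 1 A at node A, the 3-node admittance system at A, C, D solves to V_A = Z_AB = 50.2 + j131 Ω = 140.3∠69.0° Ω.
Step 4 — Source phasor: V = 17∠-98.6° V = -2.542 - j16.81 V.
Step 5 — Current: I = V / Z = -0.1184 - j0.02596 A = 0.1212∠-167.6° A.
Step 6 — Complex power: S = V·I* = 0.7373 + j1.924 VA.
Step 7 — Real power: P = Re(S) = 0.7373 W.
Step 8 — Reactive power: Q = Im(S) = 1.924 VAR.
Step 9 — Apparent power: |S| = 2.06 VA.
Step 10 — Power factor: PF = P/|S| = 0.3579 (lagging).

(a) P = 0.7373 W  (b) Q = 1.924 VAR  (c) S = 2.06 VA  (d) PF = 0.3579 (lagging)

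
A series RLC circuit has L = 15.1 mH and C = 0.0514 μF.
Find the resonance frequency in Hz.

Step 1 — Resonance condition Im(Z)=0 gives ω₀ = 1/√(LC).
Step 2 — ω₀ = 1/√(0.0151·5.14e-08) = 3.589e+04 rad/s.
Step 3 — f₀ = ω₀/(2π) = 5713 Hz.

f₀ = 5713 Hz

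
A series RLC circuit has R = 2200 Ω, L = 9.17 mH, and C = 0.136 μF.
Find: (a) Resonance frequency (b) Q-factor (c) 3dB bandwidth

Step 1 — Resonance: ω₀ = 1/√(LC) = 1/√(0.00917·1.36e-07) = 2.832e+04 rad/s.
Step 2 — f₀ = ω₀/(2π) = 4507 Hz.
Step 3 — Series Q: Q = ω₀L/R = 2.832e+04·0.00917/2200 = 0.118.
Step 4 — Bandwidth: Δω = ω₀/Q = 2.399e+05 rad/s; BW = Δω/(2π) = 3.818e+04 Hz.

(a) f₀ = 4507 Hz  (b) Q = 0.118  (c) BW = 3.818e+04 Hz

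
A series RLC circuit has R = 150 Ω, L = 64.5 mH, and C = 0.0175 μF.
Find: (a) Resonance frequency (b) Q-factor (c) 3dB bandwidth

Step 1 — Resonance condition Im(Z)=0 gives ω₀ = 1/√(LC).
Step 2 — ω₀ = 1/√(0.0645·1.75e-08) = 2.976e+04 rad/s.
Step 3 — f₀ = ω₀/(2π) = 4737 Hz.
Step 4 — Series Q: Q = ω₀L/R = 2.976e+04·0.0645/150 = 12.8.
Step 5 — 3dB bandwidth: Δω = ω₀/Q = 2326 rad/s; BW = Δω/(2π) = 370.1 Hz.

(a) f₀ = 4737 Hz  (b) Q = 12.8  (c) BW = 370.1 Hz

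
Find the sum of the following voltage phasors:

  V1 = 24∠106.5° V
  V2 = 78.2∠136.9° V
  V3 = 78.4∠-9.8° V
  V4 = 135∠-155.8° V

Step 1 — Convert each phasor to rectangular form:
  V1 = 24·(cos(106.5°) + j·sin(106.5°)) = -6.816 + j23.01 V
  V2 = 78.2·(cos(136.9°) + j·sin(136.9°)) = -57.1 + j53.43 V
  V3 = 78.4·(cos(-9.8°) + j·sin(-9.8°)) = 77.26 - j13.34 V
  V4 = 135·(cos(-155.8°) + j·sin(-155.8°)) = -123.1 - j55.34 V
Step 2 — Sum components: V_total = -109.8 + j7.76 V.
Step 3 — Convert to polar: |V_total| = 110.1 V, ∠V_total = 176.0°.

V_total = 110.1∠176.0° V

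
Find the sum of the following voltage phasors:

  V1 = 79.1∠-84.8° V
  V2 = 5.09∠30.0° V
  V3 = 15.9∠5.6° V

Step 1 — Convert each phasor to rectangular form:
  V1 = 79.1·(cos(-84.8°) + j·sin(-84.8°)) = 7.169 - j78.77 V
  V2 = 5.09·(cos(30.0°) + j·sin(30.0°)) = 4.408 + j2.545 V
  V3 = 15.9·(cos(5.6°) + j·sin(5.6°)) = 15.82 + j1.552 V
Step 2 — Sum components: V_total = 27.4 - j74.68 V.
Step 3 — Convert to polar: |V_total| = 79.55 V, ∠V_total = -69.9°.

V_total = 79.55∠-69.9° V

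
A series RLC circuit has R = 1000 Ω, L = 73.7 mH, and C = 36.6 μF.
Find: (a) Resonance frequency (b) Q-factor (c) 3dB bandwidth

Step 1 — Resonance condition Im(Z)=0 gives ω₀ = 1/√(LC).
Step 2 — ω₀ = 1/√(0.0737·3.66e-05) = 608.9 rad/s.
Step 3 — f₀ = ω₀/(2π) = 96.9 Hz.
Step 4 — Series Q: Q = ω₀L/R = 608.9·0.0737/1000 = 0.04487.
Step 5 — 3dB bandwidth: Δω = ω₀/Q = 1.357e+04 rad/s; BW = Δω/(2π) = 2159 Hz.

(a) f₀ = 96.9 Hz  (b) Q = 0.04487  (c) BW = 2159 Hz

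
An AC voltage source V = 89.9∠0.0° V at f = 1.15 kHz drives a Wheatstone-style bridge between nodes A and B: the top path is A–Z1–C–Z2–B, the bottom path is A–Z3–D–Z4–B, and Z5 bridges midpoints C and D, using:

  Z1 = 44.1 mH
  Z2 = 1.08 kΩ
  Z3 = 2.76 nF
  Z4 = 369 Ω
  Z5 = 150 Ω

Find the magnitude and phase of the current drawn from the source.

Step 1 — Angular frequency: ω = 2π·f = 2π·1150 = 7226 rad/s.
Step 2 — Component impedances:
  Z1: Z = jωL = j·7226·0.0441 = 0 + j318.7 Ω
  Z2: Z = R = 1080 Ω
  Z3: Z = 1/(jωC) = -j/(ω·C) = 0 - j5.014e+04 Ω
  Z4: Z = R = 369 Ω
  Z5: Z = R = 150 Ω
Step 3 — Bridge requires nodal analysis (the Z5 bridge couples midpoints C and D, so the two paths cannot be reduced to a simple series/parallel combination). Setting node B to ground and injecting 1 A at node A, the 3-node admittance system at A, C, D solves to V_A = Z_AB = 351.8 + j320.5 Ω = 475.9∠42.3° Ω.
Step 4 — Source phasor: V = 89.9∠0.0° V = 89.9 V.
Step 5 — Ohm's law: I = V / Z_total = (89.9) / (351.8 + j320.5) = 0.1396 - j0.1272 A.
Step 6 — Convert to polar: |I| = 0.1889 A, ∠I = -42.3°.

I = 0.1889∠-42.3° A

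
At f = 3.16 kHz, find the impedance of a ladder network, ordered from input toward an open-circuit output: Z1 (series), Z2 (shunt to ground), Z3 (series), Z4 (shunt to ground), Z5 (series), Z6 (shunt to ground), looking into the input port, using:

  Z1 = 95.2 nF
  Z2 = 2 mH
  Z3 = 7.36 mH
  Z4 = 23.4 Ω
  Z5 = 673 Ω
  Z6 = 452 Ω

Step 1 — Angular frequency: ω = 2π·f = 2π·3160 = 1.985e+04 rad/s.
Step 2 — Component impedances:
  Z1: Z = 1/(jωC) = -j/(ω·C) = 0 - j529 Ω
  Z2: Z = jωL = j·1.985e+04·0.002 = 0 + j39.71 Ω
  Z3: Z = jωL = j·1.985e+04·0.00736 = 0 + j146.1 Ω
  Z4: Z = R = 23.4 Ω
  Z5: Z = R = 673 Ω
  Z6: Z = R = 452 Ω
Step 3 — Ladder network (open output): work backward from the far end, alternating series and parallel combinations. Z_in = 1.031 - j497.7 Ω = 497.7∠-89.9° Ω.

Z = 1.031 - j497.7 Ω = 497.7∠-89.9° Ω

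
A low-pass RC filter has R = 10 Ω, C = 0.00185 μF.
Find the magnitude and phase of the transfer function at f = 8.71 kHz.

Step 1 — Angular frequency: ω = 2π·8710 = 5.473e+04 rad/s.
Step 2 — Transfer function: H(jω) = 1/(1 + jωRC).
Step 3 — Denominator: 1 + jωRC = 1 + j·5.473e+04·10·1.85e-09 = 1 + j0.001012.
Step 4 — H = 1 - j0.001012.
Step 5 — Magnitude: |H| = 1 (-0.0 dB); phase: φ = -0.1°.

|H| = 1 (-0.0 dB), φ = -0.1°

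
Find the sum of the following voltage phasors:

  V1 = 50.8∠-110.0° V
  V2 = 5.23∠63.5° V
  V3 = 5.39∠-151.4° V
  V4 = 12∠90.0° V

Step 1 — Convert each phasor to rectangular form:
  V1 = 50.8·(cos(-110.0°) + j·sin(-110.0°)) = -17.37 - j47.74 V
  V2 = 5.23·(cos(63.5°) + j·sin(63.5°)) = 2.334 + j4.681 V
  V3 = 5.39·(cos(-151.4°) + j·sin(-151.4°)) = -4.732 - j2.58 V
  V4 = 12·(cos(90.0°) + j·sin(90.0°)) = 0 + j12 V
Step 2 — Sum components: V_total = -19.77 - j33.64 V.
Step 3 — Convert to polar: |V_total| = 39.02 V, ∠V_total = -120.4°.

V_total = 39.02∠-120.4° V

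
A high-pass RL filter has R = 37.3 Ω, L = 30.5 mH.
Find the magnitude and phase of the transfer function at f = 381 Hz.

Step 1 — Angular frequency: ω = 2π·381 = 2394 rad/s.
Step 2 — Transfer function: H(jω) = jωL/(R + jωL).
Step 3 — Numerator jωL = j·73.01; denominator R + jωL = 37.3 + j73.01.
Step 4 — H = 0.793 + j0.4051.
Step 5 — Magnitude: |H| = 0.8905 (-1.0 dB); phase: φ = 27.1°.

|H| = 0.8905 (-1.0 dB), φ = 27.1°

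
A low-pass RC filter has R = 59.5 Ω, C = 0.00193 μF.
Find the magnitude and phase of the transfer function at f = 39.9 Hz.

Step 1 — Angular frequency: ω = 2π·39.9 = 250.7 rad/s.
Step 2 — Transfer function: H(jω) = 1/(1 + jωRC).
Step 3 — Denominator: 1 + jωRC = 1 + j·250.7·59.5·1.93e-09 = 1 + j2.879e-05.
Step 4 — H = 1 - j2.879e-05.
Step 5 — Magnitude: |H| = 1 (-0.0 dB); phase: φ = -0.0°.

|H| = 1 (-0.0 dB), φ = -0.0°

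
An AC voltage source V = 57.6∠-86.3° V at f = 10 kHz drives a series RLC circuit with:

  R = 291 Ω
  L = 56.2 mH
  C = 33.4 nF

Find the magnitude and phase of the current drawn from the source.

Step 1 — Angular frequency: ω = 2π·f = 2π·1e+04 = 6.283e+04 rad/s.
Step 2 — Component impedances:
  R: Z = R = 291 Ω
  L: Z = jωL = j·6.283e+04·0.0562 = 0 + j3531 Ω
  C: Z = 1/(jωC) = -j/(ω·C) = 0 - j476.5 Ω
Step 3 — Series combination: Z_total = R + L + C = 291 + j3055 Ω = 3068∠84.6° Ω.
Step 4 — Source phasor: V = 57.6∠-86.3° V = 3.717 - j57.48 V.
Step 5 — Ohm's law: I = V / Z_total = (3.717 - j57.48) / (291 + j3055) = -0.01853 - j0.002982 A.
Step 6 — Convert to polar: |I| = 0.01877 A, ∠I = -170.9°.

I = 0.01877∠-170.9° A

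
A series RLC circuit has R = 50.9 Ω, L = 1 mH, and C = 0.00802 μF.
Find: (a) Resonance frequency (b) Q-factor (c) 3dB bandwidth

Step 1 — Resonance condition Im(Z)=0 gives ω₀ = 1/√(LC).
Step 2 — ω₀ = 1/√(0.001·8.02e-09) = 3.531e+05 rad/s.
Step 3 — f₀ = ω₀/(2π) = 5.62e+04 Hz.
Step 4 — Series Q: Q = ω₀L/R = 3.531e+05·0.001/50.9 = 6.937.
Step 5 — 3dB bandwidth: Δω = ω₀/Q = 5.09e+04 rad/s; BW = Δω/(2π) = 8101 Hz.

(a) f₀ = 5.62e+04 Hz  (b) Q = 6.937  (c) BW = 8101 Hz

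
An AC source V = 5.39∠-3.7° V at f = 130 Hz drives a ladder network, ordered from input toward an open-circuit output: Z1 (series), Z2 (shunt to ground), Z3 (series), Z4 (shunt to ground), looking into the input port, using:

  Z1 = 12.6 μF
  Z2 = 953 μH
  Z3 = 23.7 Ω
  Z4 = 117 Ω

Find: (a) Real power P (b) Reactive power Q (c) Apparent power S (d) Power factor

Step 1 — Angular frequency: ω = 2π·f = 2π·130 = 816.8 rad/s.
Step 2 — Component impedances:
  Z1: Z = 1/(jωC) = -j/(ω·C) = 0 - j97.16 Ω
  Z2: Z = jωL = j·816.8·0.000953 = 0 + j0.7784 Ω
  Z3: Z = R = 23.7 Ω
  Z4: Z = R = 117 Ω
Step 3 — Ladder network (open output): work backward from the far end, alternating series and parallel combinations. Z_in = 0.004307 - j96.39 Ω = 96.39∠-90.0° Ω.
Step 4 — Source phasor: V = 5.39∠-3.7° V = 5.379 - j0.3478 V.
Step 5 — Current: I = V / Z = 0.003611 + j0.0558 A = 0.05592∠86.3° A.
Step 6 — Complex power: S = V·I* = 1.347e-05 - j0.3014 VA.
Step 7 — Real power: P = Re(S) = 1.347e-05 W.
Step 8 — Reactive power: Q = Im(S) = -0.3014 VAR.
Step 9 — Apparent power: |S| = 0.3014 VA.
Step 10 — Power factor: PF = P/|S| = 4.468e-05 (leading).

(a) P = 1.347e-05 W  (b) Q = -0.3014 VAR  (c) S = 0.3014 VA  (d) PF = 4.468e-05 (leading)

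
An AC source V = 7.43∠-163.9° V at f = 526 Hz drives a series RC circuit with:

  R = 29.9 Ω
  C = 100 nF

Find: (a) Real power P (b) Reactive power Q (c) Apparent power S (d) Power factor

Step 1 — Angular frequency: ω = 2π·f = 2π·526 = 3305 rad/s.
Step 2 — Component impedances:
  R: Z = R = 29.9 Ω
  C: Z = 1/(jωC) = -j/(ω·C) = 0 - j3026 Ω
Step 3 — Series combination: Z_total = R + C = 29.9 - j3026 Ω = 3026∠-89.4° Ω.
Step 4 — Source phasor: V = 7.43∠-163.9° V = -7.139 - j2.06 V.
Step 5 — Current: I = V / Z = 0.0006576 - j0.002366 A = 0.002455∠-74.5° A.
Step 6 — Complex power: S = V·I* = 0.0001803 - j0.01824 VA.
Step 7 — Real power: P = Re(S) = 0.0001803 W.
Step 8 — Reactive power: Q = Im(S) = -0.01824 VAR.
Step 9 — Apparent power: |S| = 0.01824 VA.
Step 10 — Power factor: PF = P/|S| = 0.009881 (leading).

(a) P = 0.0001803 W  (b) Q = -0.01824 VAR  (c) S = 0.01824 VA  (d) PF = 0.009881 (leading)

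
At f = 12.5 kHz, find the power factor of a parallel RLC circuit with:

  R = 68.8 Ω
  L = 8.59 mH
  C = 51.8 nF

Step 1 — Angular frequency: ω = 2π·f = 2π·1.25e+04 = 7.854e+04 rad/s.
Step 2 — Component impedances:
  R: Z = R = 68.8 Ω
  L: Z = jωL = j·7.854e+04·0.00859 = 0 + j674.7 Ω
  C: Z = 1/(jωC) = -j/(ω·C) = 0 - j245.8 Ω
Step 3 — Parallel combination: 1/Z_total = 1/R + 1/L + 1/C; Z_total = 66.69 - j11.87 Ω = 67.74∠-10.1° Ω.
Step 4 — Power factor: PF = cos(φ) = Re(Z)/|Z| = 66.69/67.74 = 0.9845.
Step 5 — Type: Im(Z) = -11.87 ⇒ leading (phase φ = -10.1°).

PF = 0.9845 (leading, φ = -10.1°)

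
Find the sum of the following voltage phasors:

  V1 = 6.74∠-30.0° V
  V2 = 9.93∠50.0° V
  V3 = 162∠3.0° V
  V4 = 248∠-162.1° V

Step 1 — Convert each phasor to rectangular form:
  V1 = 6.74·(cos(-30.0°) + j·sin(-30.0°)) = 5.837 - j3.37 V
  V2 = 9.93·(cos(50.0°) + j·sin(50.0°)) = 6.383 + j7.607 V
  V3 = 162·(cos(3.0°) + j·sin(3.0°)) = 161.8 + j8.478 V
  V4 = 248·(cos(-162.1°) + j·sin(-162.1°)) = -236 - j76.22 V
Step 2 — Sum components: V_total = -62 - j63.51 V.
Step 3 — Convert to polar: |V_total| = 88.75 V, ∠V_total = -134.3°.

V_total = 88.75∠-134.3° V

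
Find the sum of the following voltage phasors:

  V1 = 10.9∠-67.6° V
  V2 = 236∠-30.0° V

Step 1 — Convert each phasor to rectangular form:
  V1 = 10.9·(cos(-67.6°) + j·sin(-67.6°)) = 4.154 - j10.08 V
  V2 = 236·(cos(-30.0°) + j·sin(-30.0°)) = 204.4 - j118 V
Step 2 — Sum components: V_total = 208.5 - j128.1 V.
Step 3 — Convert to polar: |V_total| = 244.7 V, ∠V_total = -31.6°.

V_total = 244.7∠-31.6° V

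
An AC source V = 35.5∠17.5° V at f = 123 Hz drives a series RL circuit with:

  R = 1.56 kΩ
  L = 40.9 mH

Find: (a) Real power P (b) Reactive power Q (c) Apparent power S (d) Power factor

Step 1 — Angular frequency: ω = 2π·f = 2π·123 = 772.8 rad/s.
Step 2 — Component impedances:
  R: Z = R = 1560 Ω
  L: Z = jωL = j·772.8·0.0409 = 0 + j31.61 Ω
Step 3 — Series combination: Z_total = R + L = 1560 + j31.61 Ω = 1560∠1.2° Ω.
Step 4 — Source phasor: V = 35.5∠17.5° V = 33.86 + j10.68 V.
Step 5 — Current: I = V / Z = 0.02183 + j0.006401 A = 0.02275∠16.3° A.
Step 6 — Complex power: S = V·I* = 0.8075 + j0.01636 VA.
Step 7 — Real power: P = Re(S) = 0.8075 W.
Step 8 — Reactive power: Q = Im(S) = 0.01636 VAR.
Step 9 — Apparent power: |S| = 0.8077 VA.
Step 10 — Power factor: PF = P/|S| = 0.9998 (lagging).

(a) P = 0.8075 W  (b) Q = 0.01636 VAR  (c) S = 0.8077 VA  (d) PF = 0.9998 (lagging)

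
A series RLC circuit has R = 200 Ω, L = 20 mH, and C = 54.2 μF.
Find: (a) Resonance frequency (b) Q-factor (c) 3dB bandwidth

Step 1 — Resonance: ω₀ = 1/√(LC) = 1/√(0.02·5.42e-05) = 960.5 rad/s.
Step 2 — f₀ = ω₀/(2π) = 152.9 Hz.
Step 3 — Series Q: Q = ω₀L/R = 960.5·0.02/200 = 0.09605.
Step 4 — Bandwidth: Δω = ω₀/Q = 1e+04 rad/s; BW = Δω/(2π) = 1592 Hz.

(a) f₀ = 152.9 Hz  (b) Q = 0.09605  (c) BW = 1592 Hz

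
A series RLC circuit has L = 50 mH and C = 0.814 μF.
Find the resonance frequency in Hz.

Step 1 — Resonance condition Im(Z)=0 gives ω₀ = 1/√(LC).
Step 2 — ω₀ = 1/√(0.05·8.14e-07) = 4957 rad/s.
Step 3 — f₀ = ω₀/(2π) = 788.9 Hz.

f₀ = 788.9 Hz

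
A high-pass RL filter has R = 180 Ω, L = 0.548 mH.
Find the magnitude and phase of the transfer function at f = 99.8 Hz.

Step 1 — Angular frequency: ω = 2π·99.8 = 627.1 rad/s.
Step 2 — Transfer function: H(jω) = jωL/(R + jωL).
Step 3 — Numerator jωL = j·0.3436; denominator R + jωL = 180 + j0.3436.
Step 4 — H = 3.644e-06 + j0.001909.
Step 5 — Magnitude: |H| = 0.001909 (-54.4 dB); phase: φ = 89.9°.

|H| = 0.001909 (-54.4 dB), φ = 89.9°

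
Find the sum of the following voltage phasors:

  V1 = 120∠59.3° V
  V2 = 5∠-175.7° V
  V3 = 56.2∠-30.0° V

Step 1 — Convert each phasor to rectangular form:
  V1 = 120·(cos(59.3°) + j·sin(59.3°)) = 61.27 + j103.2 V
  V2 = 5·(cos(-175.7°) + j·sin(-175.7°)) = -4.986 - j0.3749 V
  V3 = 56.2·(cos(-30.0°) + j·sin(-30.0°)) = 48.67 - j28.1 V
Step 2 — Sum components: V_total = 104.9 + j74.71 V.
Step 3 — Convert to polar: |V_total| = 128.8 V, ∠V_total = 35.4°.

V_total = 128.8∠35.4° V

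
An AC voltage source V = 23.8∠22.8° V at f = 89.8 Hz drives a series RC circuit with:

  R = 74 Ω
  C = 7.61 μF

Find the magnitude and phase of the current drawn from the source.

Step 1 — Angular frequency: ω = 2π·f = 2π·89.8 = 564.2 rad/s.
Step 2 — Component impedances:
  R: Z = R = 74 Ω
  C: Z = 1/(jωC) = -j/(ω·C) = 0 - j232.9 Ω
Step 3 — Series combination: Z_total = R + C = 74 - j232.9 Ω = 244.4∠-72.4° Ω.
Step 4 — Source phasor: V = 23.8∠22.8° V = 21.94 + j9.223 V.
Step 5 — Ohm's law: I = V / Z_total = (21.94 + j9.223) / (74 - j232.9) = -0.008781 + j0.097 A.
Step 6 — Convert to polar: |I| = 0.09739 A, ∠I = 95.2°.

I = 0.09739∠95.2° A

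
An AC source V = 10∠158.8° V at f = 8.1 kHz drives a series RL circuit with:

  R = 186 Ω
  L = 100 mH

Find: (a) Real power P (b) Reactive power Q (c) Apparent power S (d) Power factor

Step 1 — Angular frequency: ω = 2π·f = 2π·8100 = 5.089e+04 rad/s.
Step 2 — Component impedances:
  R: Z = R = 186 Ω
  L: Z = jωL = j·5.089e+04·0.1 = 0 + j5089 Ω
Step 3 — Series combination: Z_total = R + L = 186 + j5089 Ω = 5093∠87.9° Ω.
Step 4 — Source phasor: V = 10∠158.8° V = -9.323 + j3.616 V.
Step 5 — Current: I = V / Z = 0.0006427 + j0.001855 A = 0.001964∠70.9° A.
Step 6 — Complex power: S = V·I* = 0.0007171 + j0.01962 VA.
Step 7 — Real power: P = Re(S) = 0.0007171 W.
Step 8 — Reactive power: Q = Im(S) = 0.01962 VAR.
Step 9 — Apparent power: |S| = 0.01964 VA.
Step 10 — Power factor: PF = P/|S| = 0.03652 (lagging).

(a) P = 0.0007171 W  (b) Q = 0.01962 VAR  (c) S = 0.01964 VA  (d) PF = 0.03652 (lagging)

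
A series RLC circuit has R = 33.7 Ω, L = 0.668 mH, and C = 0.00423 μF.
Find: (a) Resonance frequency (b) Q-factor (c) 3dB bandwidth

Step 1 — Resonance condition Im(Z)=0 gives ω₀ = 1/√(LC).
Step 2 — ω₀ = 1/√(0.000668·4.23e-09) = 5.949e+05 rad/s.
Step 3 — f₀ = ω₀/(2π) = 9.468e+04 Hz.
Step 4 — Series Q: Q = ω₀L/R = 5.949e+05·0.000668/33.7 = 11.79.
Step 5 — 3dB bandwidth: Δω = ω₀/Q = 5.045e+04 rad/s; BW = Δω/(2π) = 8029 Hz.

(a) f₀ = 9.468e+04 Hz  (b) Q = 11.79  (c) BW = 8029 Hz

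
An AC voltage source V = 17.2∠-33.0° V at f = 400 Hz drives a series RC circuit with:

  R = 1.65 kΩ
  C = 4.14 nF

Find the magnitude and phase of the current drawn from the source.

Step 1 — Angular frequency: ω = 2π·f = 2π·400 = 2513 rad/s.
Step 2 — Component impedances:
  R: Z = R = 1650 Ω
  C: Z = 1/(jωC) = -j/(ω·C) = 0 - j9.611e+04 Ω
Step 3 — Series combination: Z_total = R + C = 1650 - j9.611e+04 Ω = 9.612e+04∠-89.0° Ω.
Step 4 — Source phasor: V = 17.2∠-33.0° V = 14.43 - j9.368 V.
Step 5 — Ohm's law: I = V / Z_total = (14.43 - j9.368) / (1650 - j9.611e+04) = 0.0001 + j0.0001484 A.
Step 6 — Convert to polar: |I| = 0.0001789 A, ∠I = 56.0°.

I = 0.0001789∠56.0° A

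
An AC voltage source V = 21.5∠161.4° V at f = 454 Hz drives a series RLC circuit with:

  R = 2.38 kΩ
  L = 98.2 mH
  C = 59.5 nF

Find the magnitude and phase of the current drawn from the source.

Step 1 — Angular frequency: ω = 2π·f = 2π·454 = 2853 rad/s.
Step 2 — Component impedances:
  R: Z = R = 2380 Ω
  L: Z = jωL = j·2853·0.0982 = 0 + j280.1 Ω
  C: Z = 1/(jωC) = -j/(ω·C) = 0 - j5892 Ω
Step 3 — Series combination: Z_total = R + L + C = 2380 - j5612 Ω = 6096∠-67.0° Ω.
Step 4 — Source phasor: V = 21.5∠161.4° V = -20.38 + j6.858 V.
Step 5 — Ohm's law: I = V / Z_total = (-20.38 + j6.858) / (2380 - j5612) = -0.002341 - j0.002638 A.
Step 6 — Convert to polar: |I| = 0.003527 A, ∠I = -131.6°.

I = 0.003527∠-131.6° A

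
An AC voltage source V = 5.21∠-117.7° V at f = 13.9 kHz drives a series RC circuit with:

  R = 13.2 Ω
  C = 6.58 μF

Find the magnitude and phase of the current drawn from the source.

Step 1 — Angular frequency: ω = 2π·f = 2π·1.39e+04 = 8.734e+04 rad/s.
Step 2 — Component impedances:
  R: Z = R = 13.2 Ω
  C: Z = 1/(jωC) = -j/(ω·C) = 0 - j1.74 Ω
Step 3 — Series combination: Z_total = R + C = 13.2 - j1.74 Ω = 13.31∠-7.5° Ω.
Step 4 — Source phasor: V = 5.21∠-117.7° V = -2.422 - j4.613 V.
Step 5 — Ohm's law: I = V / Z_total = (-2.422 - j4.613) / (13.2 - j1.74) = -0.1351 - j0.3673 A.
Step 6 — Convert to polar: |I| = 0.3913 A, ∠I = -110.2°.

I = 0.3913∠-110.2° A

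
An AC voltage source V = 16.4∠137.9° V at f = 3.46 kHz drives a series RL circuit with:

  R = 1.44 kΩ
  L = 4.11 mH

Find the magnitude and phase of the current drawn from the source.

Step 1 — Angular frequency: ω = 2π·f = 2π·3460 = 2.174e+04 rad/s.
Step 2 — Component impedances:
  R: Z = R = 1440 Ω
  L: Z = jωL = j·2.174e+04·0.00411 = 0 + j89.35 Ω
Step 3 — Series combination: Z_total = R + L = 1440 + j89.35 Ω = 1443∠3.6° Ω.
Step 4 — Source phasor: V = 16.4∠137.9° V = -12.17 + j10.99 V.
Step 5 — Ohm's law: I = V / Z_total = (-12.17 + j10.99) / (1440 + j89.35) = -0.007946 + j0.008128 A.
Step 6 — Convert to polar: |I| = 0.01137 A, ∠I = 134.3°.

I = 0.01137∠134.3° A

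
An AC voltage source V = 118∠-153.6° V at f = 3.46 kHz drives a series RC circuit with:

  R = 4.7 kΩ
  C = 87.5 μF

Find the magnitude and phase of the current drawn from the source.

Step 1 — Angular frequency: ω = 2π·f = 2π·3460 = 2.174e+04 rad/s.
Step 2 — Component impedances:
  R: Z = R = 4700 Ω
  C: Z = 1/(jωC) = -j/(ω·C) = 0 - j0.5257 Ω
Step 3 — Series combination: Z_total = R + C = 4700 - j0.5257 Ω = 4700∠-0.0° Ω.
Step 4 — Source phasor: V = 118∠-153.6° V = -105.7 - j52.47 V.
Step 5 — Ohm's law: I = V / Z_total = (-105.7 - j52.47) / (4700 - j0.5257) = -0.02249 - j0.01117 A.
Step 6 — Convert to polar: |I| = 0.02511 A, ∠I = -153.6°.

I = 0.02511∠-153.6° A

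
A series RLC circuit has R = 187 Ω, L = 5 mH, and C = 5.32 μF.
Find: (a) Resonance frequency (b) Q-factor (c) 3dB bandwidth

Step 1 — Resonance condition Im(Z)=0 gives ω₀ = 1/√(LC).
Step 2 — ω₀ = 1/√(0.005·5.32e-06) = 6131 rad/s.
Step 3 — f₀ = ω₀/(2π) = 975.8 Hz.
Step 4 — Series Q: Q = ω₀L/R = 6131·0.005/187 = 0.1639.
Step 5 — 3dB bandwidth: Δω = ω₀/Q = 3.74e+04 rad/s; BW = Δω/(2π) = 5952 Hz.

(a) f₀ = 975.8 Hz  (b) Q = 0.1639  (c) BW = 5952 Hz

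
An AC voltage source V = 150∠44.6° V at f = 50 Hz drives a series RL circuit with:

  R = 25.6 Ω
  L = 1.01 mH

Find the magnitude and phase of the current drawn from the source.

Step 1 — Angular frequency: ω = 2π·f = 2π·50 = 314.2 rad/s.
Step 2 — Component impedances:
  R: Z = R = 25.6 Ω
  L: Z = jωL = j·314.2·0.00101 = 0 + j0.3173 Ω
Step 3 — Series combination: Z_total = R + L = 25.6 + j0.3173 Ω = 25.6∠0.7° Ω.
Step 4 — Source phasor: V = 150∠44.6° V = 106.8 + j105.3 V.
Step 5 — Ohm's law: I = V / Z_total = (106.8 + j105.3) / (25.6 + j0.3173) = 4.222 + j4.062 A.
Step 6 — Convert to polar: |I| = 5.859 A, ∠I = 43.9°.

I = 5.859∠43.9° A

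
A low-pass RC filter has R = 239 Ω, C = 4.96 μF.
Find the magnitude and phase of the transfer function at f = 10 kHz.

Step 1 — Angular frequency: ω = 2π·1e+04 = 6.283e+04 rad/s.
Step 2 — Transfer function: H(jω) = 1/(1 + jωRC).
Step 3 — Denominator: 1 + jωRC = 1 + j·6.283e+04·239·4.96e-06 = 1 + j74.48.
Step 4 — H = 0.0001802 - j0.01342.
Step 5 — Magnitude: |H| = 0.01342 (-37.4 dB); phase: φ = -89.2°.

|H| = 0.01342 (-37.4 dB), φ = -89.2°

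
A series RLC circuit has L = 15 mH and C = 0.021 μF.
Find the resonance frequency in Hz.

Step 1 — Resonance condition Im(Z)=0 gives ω₀ = 1/√(LC).
Step 2 — ω₀ = 1/√(0.015·2.1e-08) = 5.634e+04 rad/s.
Step 3 — f₀ = ω₀/(2π) = 8967 Hz.

f₀ = 8967 Hz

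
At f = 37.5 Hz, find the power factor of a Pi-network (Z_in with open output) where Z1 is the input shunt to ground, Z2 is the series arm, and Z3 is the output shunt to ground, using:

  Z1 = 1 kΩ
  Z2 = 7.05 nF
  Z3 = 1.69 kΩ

Step 1 — Angular frequency: ω = 2π·f = 2π·37.5 = 235.6 rad/s.
Step 2 — Component impedances:
  Z1: Z = R = 1000 Ω
  Z2: Z = 1/(jωC) = -j/(ω·C) = 0 - j6.02e+05 Ω
  Z3: Z = R = 1690 Ω
Step 3 — With open output, the series arm Z2 and the output shunt Z3 appear in series to ground: Z2 + Z3 = 1690 - j6.02e+05 Ω.
Step 4 — Parallel with input shunt Z1: Z_in = Z1 || (Z2 + Z3) = 1000 - j1.661 Ω = 1000∠-0.1° Ω.
Step 5 — Power factor: PF = cos(φ) = Re(Z)/|Z| = 1000/1000 = 1.
Step 6 — Type: Im(Z) = -1.661 ⇒ leading (phase φ = -0.1°).

PF = 1 (leading, φ = -0.1°)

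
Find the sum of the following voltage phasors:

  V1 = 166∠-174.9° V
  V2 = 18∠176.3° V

Step 1 — Convert each phasor to rectangular form:
  V1 = 166·(cos(-174.9°) + j·sin(-174.9°)) = -165.3 - j14.76 V
  V2 = 18·(cos(176.3°) + j·sin(176.3°)) = -17.96 + j1.162 V
Step 2 — Sum components: V_total = -183.3 - j13.59 V.
Step 3 — Convert to polar: |V_total| = 183.8 V, ∠V_total = -175.8°.

V_total = 183.8∠-175.8° V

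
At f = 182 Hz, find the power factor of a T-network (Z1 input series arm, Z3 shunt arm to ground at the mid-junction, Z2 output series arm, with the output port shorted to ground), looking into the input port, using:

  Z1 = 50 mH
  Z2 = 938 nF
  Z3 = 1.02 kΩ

Step 1 — Angular frequency: ω = 2π·f = 2π·182 = 1144 rad/s.
Step 2 — Component impedances:
  Z1: Z = jωL = j·1144·0.05 = 0 + j57.18 Ω
  Z2: Z = 1/(jωC) = -j/(ω·C) = 0 - j932.3 Ω
  Z3: Z = R = 1020 Ω
Step 3 — With the output port shorted to ground, the output series arm Z2 runs from the junction to ground; the shunt arm Z3 also runs from the junction to ground. They appear in parallel: Z3 || Z2 = 464.3 - j507.9 Ω.
Step 4 — Series with input arm Z1: Z_in = Z1 + (Z3 || Z2) = 464.3 - j450.8 Ω = 647.1∠-44.2° Ω.
Step 5 — Power factor: PF = cos(φ) = Re(Z)/|Z| = 464.3/647.1 = 0.7175.
Step 6 — Type: Im(Z) = -450.8 ⇒ leading (phase φ = -44.2°).

PF = 0.7175 (leading, φ = -44.2°)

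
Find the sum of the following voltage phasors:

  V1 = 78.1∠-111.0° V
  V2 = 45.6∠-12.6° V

Step 1 — Convert each phasor to rectangular form:
  V1 = 78.1·(cos(-111.0°) + j·sin(-111.0°)) = -27.99 - j72.91 V
  V2 = 45.6·(cos(-12.6°) + j·sin(-12.6°)) = 44.5 - j9.947 V
Step 2 — Sum components: V_total = 16.51 - j82.86 V.
Step 3 — Convert to polar: |V_total| = 84.49 V, ∠V_total = -78.7°.

V_total = 84.49∠-78.7° V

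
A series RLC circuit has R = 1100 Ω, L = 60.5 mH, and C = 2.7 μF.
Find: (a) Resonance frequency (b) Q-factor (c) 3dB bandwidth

Step 1 — Resonance: ω₀ = 1/√(LC) = 1/√(0.0605·2.7e-06) = 2474 rad/s.
Step 2 — f₀ = ω₀/(2π) = 393.8 Hz.
Step 3 — Series Q: Q = ω₀L/R = 2474·0.0605/1100 = 0.1361.
Step 4 — Bandwidth: Δω = ω₀/Q = 1.818e+04 rad/s; BW = Δω/(2π) = 2894 Hz.

(a) f₀ = 393.8 Hz  (b) Q = 0.1361  (c) BW = 2894 Hz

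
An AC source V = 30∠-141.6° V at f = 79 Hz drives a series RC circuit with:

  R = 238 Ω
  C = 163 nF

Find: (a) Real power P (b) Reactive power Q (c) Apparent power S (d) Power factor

Step 1 — Angular frequency: ω = 2π·f = 2π·79 = 496.4 rad/s.
Step 2 — Component impedances:
  R: Z = R = 238 Ω
  C: Z = 1/(jωC) = -j/(ω·C) = 0 - j1.236e+04 Ω
Step 3 — Series combination: Z_total = R + C = 238 - j1.236e+04 Ω = 1.236e+04∠-88.9° Ω.
Step 4 — Source phasor: V = 30∠-141.6° V = -23.51 - j18.63 V.
Step 5 — Current: I = V / Z = 0.001471 - j0.001931 A = 0.002427∠-52.7° A.
Step 6 — Complex power: S = V·I* = 0.001402 - j0.07279 VA.
Step 7 — Real power: P = Re(S) = 0.001402 W.
Step 8 — Reactive power: Q = Im(S) = -0.07279 VAR.
Step 9 — Apparent power: |S| = 0.0728 VA.
Step 10 — Power factor: PF = P/|S| = 0.01925 (leading).

(a) P = 0.001402 W  (b) Q = -0.07279 VAR  (c) S = 0.0728 VA  (d) PF = 0.01925 (leading)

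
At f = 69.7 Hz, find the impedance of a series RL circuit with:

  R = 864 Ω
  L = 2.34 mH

Step 1 — Angular frequency: ω = 2π·f = 2π·69.7 = 437.9 rad/s.
Step 2 — Component impedances:
  R: Z = R = 864 Ω
  L: Z = jωL = j·437.9·0.00234 = 0 + j1.025 Ω
Step 3 — Series combination: Z_total = R + L = 864 + j1.025 Ω = 864∠0.1° Ω.

Z = 864 + j1.025 Ω = 864∠0.1° Ω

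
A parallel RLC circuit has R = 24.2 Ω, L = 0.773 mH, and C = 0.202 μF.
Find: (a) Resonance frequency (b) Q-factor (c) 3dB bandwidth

Step 1 — Resonance: ω₀ = 1/√(LC) = 1/√(0.000773·2.02e-07) = 8.003e+04 rad/s.
Step 2 — f₀ = ω₀/(2π) = 1.274e+04 Hz.
Step 3 — Parallel Q: Q = R/(ω₀L) = 24.2/(8.003e+04·0.000773) = 0.3912.
Step 4 — Bandwidth: Δω = ω₀/Q = 2.046e+05 rad/s; BW = Δω/(2π) = 3.256e+04 Hz.

(a) f₀ = 1.274e+04 Hz  (b) Q = 0.3912  (c) BW = 3.256e+04 Hz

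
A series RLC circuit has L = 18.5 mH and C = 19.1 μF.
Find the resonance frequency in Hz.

Step 1 — Resonance condition Im(Z)=0 gives ω₀ = 1/√(LC).
Step 2 — ω₀ = 1/√(0.0185·1.91e-05) = 1682 rad/s.
Step 3 — f₀ = ω₀/(2π) = 267.7 Hz.

f₀ = 267.7 Hz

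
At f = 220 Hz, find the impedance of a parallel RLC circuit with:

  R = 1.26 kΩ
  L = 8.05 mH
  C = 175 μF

Step 1 — Angular frequency: ω = 2π·f = 2π·220 = 1382 rad/s.
Step 2 — Component impedances:
  R: Z = R = 1260 Ω
  L: Z = jωL = j·1382·0.00805 = 0 + j11.13 Ω
  C: Z = 1/(jωC) = -j/(ω·C) = 0 - j4.134 Ω
Step 3 — Parallel combination: 1/Z_total = 1/R + 1/L + 1/C; Z_total = 0.03433 - j6.577 Ω = 6.577∠-89.7° Ω.

Z = 0.03433 - j6.577 Ω = 6.577∠-89.7° Ω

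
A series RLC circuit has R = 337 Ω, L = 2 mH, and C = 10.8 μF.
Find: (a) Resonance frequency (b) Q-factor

Step 1 — Resonance condition Im(Z)=0 gives ω₀ = 1/√(LC).
Step 2 — ω₀ = 1/√(0.002·1.08e-05) = 6804 rad/s.
Step 3 — f₀ = ω₀/(2π) = 1083 Hz.
Step 4 — Series Q: Q = ω₀L/R = 6804·0.002/337 = 0.04038.

(a) f₀ = 1083 Hz  (b) Q = 0.04038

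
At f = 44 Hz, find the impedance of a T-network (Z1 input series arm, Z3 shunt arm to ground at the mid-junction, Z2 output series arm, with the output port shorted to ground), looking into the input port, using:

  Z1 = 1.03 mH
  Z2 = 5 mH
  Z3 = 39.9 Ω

Step 1 — Angular frequency: ω = 2π·f = 2π·44 = 276.5 rad/s.
Step 2 — Component impedances:
  Z1: Z = jωL = j·276.5·0.00103 = 0 + j0.2848 Ω
  Z2: Z = jωL = j·276.5·0.005 = 0 + j1.382 Ω
  Z3: Z = R = 39.9 Ω
Step 3 — With the output port shorted to ground, the output series arm Z2 runs from the junction to ground; the shunt arm Z3 also runs from the junction to ground. They appear in parallel: Z3 || Z2 = 0.04783 + j1.381 Ω.
Step 4 — Series with input arm Z1: Z_in = Z1 + (Z3 || Z2) = 0.04783 + j1.665 Ω = 1.666∠88.4° Ω.

Z = 0.04783 + j1.665 Ω = 1.666∠88.4° Ω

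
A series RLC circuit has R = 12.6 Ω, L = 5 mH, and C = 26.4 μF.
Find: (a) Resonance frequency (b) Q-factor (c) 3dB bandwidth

Step 1 — Resonance: ω₀ = 1/√(LC) = 1/√(0.005·2.64e-05) = 2752 rad/s.
Step 2 — f₀ = ω₀/(2π) = 438.1 Hz.
Step 3 — Series Q: Q = ω₀L/R = 2752·0.005/12.6 = 1.092.
Step 4 — Bandwidth: Δω = ω₀/Q = 2520 rad/s; BW = Δω/(2π) = 401.1 Hz.

(a) f₀ = 438.1 Hz  (b) Q = 1.092  (c) BW = 401.1 Hz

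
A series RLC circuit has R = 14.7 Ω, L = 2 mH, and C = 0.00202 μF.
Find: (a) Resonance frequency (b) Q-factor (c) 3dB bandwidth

Step 1 — Resonance: ω₀ = 1/√(LC) = 1/√(0.002·2.02e-09) = 4.975e+05 rad/s.
Step 2 — f₀ = ω₀/(2π) = 7.918e+04 Hz.
Step 3 — Series Q: Q = ω₀L/R = 4.975e+05·0.002/14.7 = 67.69.
Step 4 — Bandwidth: Δω = ω₀/Q = 7350 rad/s; BW = Δω/(2π) = 1170 Hz.

(a) f₀ = 7.918e+04 Hz  (b) Q = 67.69  (c) BW = 1170 Hz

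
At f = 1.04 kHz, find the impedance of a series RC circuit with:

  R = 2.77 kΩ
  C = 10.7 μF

Step 1 — Angular frequency: ω = 2π·f = 2π·1040 = 6535 rad/s.
Step 2 — Component impedances:
  R: Z = R = 2770 Ω
  C: Z = 1/(jωC) = -j/(ω·C) = 0 - j14.3 Ω
Step 3 — Series combination: Z_total = R + C = 2770 - j14.3 Ω = 2770∠-0.3° Ω.

Z = 2770 - j14.3 Ω = 2770∠-0.3° Ω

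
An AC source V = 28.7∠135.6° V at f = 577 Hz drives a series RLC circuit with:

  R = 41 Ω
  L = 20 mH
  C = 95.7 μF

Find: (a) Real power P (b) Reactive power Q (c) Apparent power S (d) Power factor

Step 1 — Angular frequency: ω = 2π·f = 2π·577 = 3625 rad/s.
Step 2 — Component impedances:
  R: Z = R = 41 Ω
  L: Z = jωL = j·3625·0.02 = 0 + j72.51 Ω
  C: Z = 1/(jωC) = -j/(ω·C) = 0 - j2.882 Ω
Step 3 — Series combination: Z_total = R + L + C = 41 + j69.63 Ω = 80.8∠59.5° Ω.
Step 4 — Source phasor: V = 28.7∠135.6° V = -20.51 + j20.08 V.
Step 5 — Current: I = V / Z = 0.08537 + j0.3448 A = 0.3552∠76.1° A.
Step 6 — Complex power: S = V·I* = 5.173 + j8.784 VA.
Step 7 — Real power: P = Re(S) = 5.173 W.
Step 8 — Reactive power: Q = Im(S) = 8.784 VAR.
Step 9 — Apparent power: |S| = 10.19 VA.
Step 10 — Power factor: PF = P/|S| = 0.5074 (lagging).

(a) P = 5.173 W  (b) Q = 8.784 VAR  (c) S = 10.19 VA  (d) PF = 0.5074 (lagging)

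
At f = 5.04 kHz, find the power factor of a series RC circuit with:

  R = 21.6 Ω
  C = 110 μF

Step 1 — Angular frequency: ω = 2π·f = 2π·5040 = 3.167e+04 rad/s.
Step 2 — Component impedances:
  R: Z = R = 21.6 Ω
  C: Z = 1/(jωC) = -j/(ω·C) = 0 - j0.2871 Ω
Step 3 — Series combination: Z_total = R + C = 21.6 - j0.2871 Ω = 21.6∠-0.8° Ω.
Step 4 — Power factor: PF = cos(φ) = Re(Z)/|Z| = 21.6/21.602 = 0.9999.
Step 5 — Type: Im(Z) = -0.2871 ⇒ leading (phase φ = -0.8°).

PF = 0.9999 (leading, φ = -0.8°)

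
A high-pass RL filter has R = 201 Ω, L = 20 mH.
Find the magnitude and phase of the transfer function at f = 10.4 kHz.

Step 1 — Angular frequency: ω = 2π·1.04e+04 = 6.535e+04 rad/s.
Step 2 — Transfer function: H(jω) = jωL/(R + jωL).
Step 3 — Numerator jωL = j·1307; denominator R + jωL = 201 + j1307.
Step 4 — H = 0.9769 + j0.1502.
Step 5 — Magnitude: |H| = 0.9884 (-0.1 dB); phase: φ = 8.7°.

|H| = 0.9884 (-0.1 dB), φ = 8.7°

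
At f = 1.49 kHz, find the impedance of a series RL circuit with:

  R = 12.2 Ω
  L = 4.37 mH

Step 1 — Angular frequency: ω = 2π·f = 2π·1490 = 9362 rad/s.
Step 2 — Component impedances:
  R: Z = R = 12.2 Ω
  L: Z = jωL = j·9362·0.00437 = 0 + j40.91 Ω
Step 3 — Series combination: Z_total = R + L = 12.2 + j40.91 Ω = 42.69∠73.4° Ω.

Z = 12.2 + j40.91 Ω = 42.69∠73.4° Ω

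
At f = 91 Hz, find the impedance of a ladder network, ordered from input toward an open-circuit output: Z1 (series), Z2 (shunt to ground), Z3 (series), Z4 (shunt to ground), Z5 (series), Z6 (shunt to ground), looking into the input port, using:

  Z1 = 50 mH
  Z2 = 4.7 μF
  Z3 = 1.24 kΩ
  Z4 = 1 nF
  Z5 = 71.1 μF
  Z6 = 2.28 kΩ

Step 1 — Angular frequency: ω = 2π·f = 2π·91 = 571.8 rad/s.
Step 2 — Component impedances:
  Z1: Z = jωL = j·571.8·0.05 = 0 + j28.59 Ω
  Z2: Z = 1/(jωC) = -j/(ω·C) = 0 - j372.1 Ω
  Z3: Z = R = 1240 Ω
  Z4: Z = 1/(jωC) = -j/(ω·C) = 0 - j1.749e+06 Ω
  Z5: Z = 1/(jωC) = -j/(ω·C) = 0 - j24.6 Ω
  Z6: Z = R = 2280 Ω
Step 3 — Ladder network (open output): work backward from the far end, alternating series and parallel combinations. Z_in = 38.84 - j339.1 Ω = 341.3∠-83.5° Ω.

Z = 38.84 - j339.1 Ω = 341.3∠-83.5° Ω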